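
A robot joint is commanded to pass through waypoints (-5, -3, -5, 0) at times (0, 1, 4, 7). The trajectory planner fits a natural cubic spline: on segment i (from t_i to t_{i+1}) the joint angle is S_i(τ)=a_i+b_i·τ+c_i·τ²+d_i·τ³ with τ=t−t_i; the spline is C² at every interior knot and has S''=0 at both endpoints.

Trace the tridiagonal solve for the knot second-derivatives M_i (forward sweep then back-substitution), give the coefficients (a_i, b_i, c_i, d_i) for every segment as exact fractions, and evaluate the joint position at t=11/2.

  seg 0: a=-5 b=71/29 c=0 d=-13/29
  seg 1: a=-3 b=32/29 c=-39/29 d=197/783
  seg 2: a=-5 b=-5/29 c=80/87 d=-80/783
S(11/2) = -205/58

Δ: Δ0=2, Δ1=-2/3, Δ2=5/3
row 1: diag=8, rhs=-16; c'=3/8, d'=-2
row 2: denom=12−3·3/8=87/8; d'=(14−3·-2)/(87/8)=160/87
back: M2=160/87
back: M1=-2−3/8·160/87=-78/29
M: M0=0, M1=-78/29, M2=160/87, M3=0
seg 0: a=-5, c=M0/2=0, d=(M1−M0)/(6·1)=-13/29, b=Δ0−h0·(2M0+M1)/6=71/29
seg 1: a=-3, c=M1/2=-39/29, d=(M2−M1)/(6·3)=197/783, b=Δ1−h1·(2M1+M2)/6=32/29
seg 2: a=-5, c=M2/2=80/87, d=(M3−M2)/(6·3)=-80/783, b=Δ2−h2·(2M2+M3)/6=-5/29
t_q=11/2 → seg 2, τ=3/2; S=-5+-5/29·τ+80/87·τ²+-80/783·τ³=-205/58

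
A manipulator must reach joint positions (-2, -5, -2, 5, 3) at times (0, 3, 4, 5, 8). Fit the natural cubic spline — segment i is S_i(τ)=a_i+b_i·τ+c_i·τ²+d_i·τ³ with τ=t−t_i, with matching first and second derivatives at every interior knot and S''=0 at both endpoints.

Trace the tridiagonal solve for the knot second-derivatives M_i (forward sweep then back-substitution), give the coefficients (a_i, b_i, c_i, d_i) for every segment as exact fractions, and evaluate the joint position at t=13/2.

Δ: Δ0=-1, Δ1=3, Δ2=7, Δ3=-2/3
row 1: diag=8, rhs=24; c'=1/8, d'=3
row 2: denom=4−1·1/8=31/8; d'=(24−1·3)/(31/8)=168/31
row 3: denom=8−1·8/31=240/31; d'=(-46−1·168/31)/(240/31)=-797/120
back: M3=-797/120
back: M2=168/31−8/31·-797/120=107/15
back: M1=3−1/8·107/15=253/120
M: M0=0, M1=253/120, M2=107/15, M3=-797/120, M4=0
seg 0: a=-2, c=M0/2=0, d=(M1−M0)/(6·3)=253/2160, b=Δ0−h0·(2M0+M1)/6=-493/240
seg 1: a=-5, c=M1/2=253/240, d=(M2−M1)/(6·1)=67/80, b=Δ1−h1·(2M1+M2)/6=133/120
seg 2: a=-2, c=M2/2=107/30, d=(M3−M2)/(6·1)=-551/240, b=Δ2−h2·(2M2+M3)/6=275/48
seg 3: a=5, c=M3/2=-797/240, d=(M4−M3)/(6·3)=797/2160, b=Δ3−h3·(2M3+M4)/6=239/40
t_q=13/2 → seg 3, τ=3/2; S=5+239/40·τ+-797/240·τ²+797/2160·τ³=4951/640

  seg 0: a=-2 b=-493/240 c=0 d=253/2160
  seg 1: a=-5 b=133/120 c=253/240 d=67/80
  seg 2: a=-2 b=275/48 c=107/30 d=-551/240
  seg 3: a=5 b=239/40 c=-797/240 d=797/2160
S(13/2) = 4951/640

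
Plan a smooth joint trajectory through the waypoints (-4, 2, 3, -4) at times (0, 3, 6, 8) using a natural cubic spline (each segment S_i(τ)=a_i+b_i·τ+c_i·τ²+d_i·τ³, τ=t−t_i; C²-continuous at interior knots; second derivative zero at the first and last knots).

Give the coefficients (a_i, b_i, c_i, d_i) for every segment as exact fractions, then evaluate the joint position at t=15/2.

Δ: Δ0=2, Δ1=1/3, Δ2=-7/2
row 1: diag=12, rhs=-10; c'=1/4, d'=-5/6
row 2: denom=10−3·1/4=37/4; d'=(-23−3·-5/6)/(37/4)=-82/37
back: M2=-82/37
back: M1=-5/6−1/4·-82/37=-31/111
M: M0=0, M1=-31/111, M2=-82/37, M3=0
seg 0: a=-4, c=M0/2=0, d=(M1−M0)/(6·3)=-31/1998, b=Δ0−h0·(2M0+M1)/6=475/222
seg 1: a=2, c=M1/2=-31/222, d=(M2−M1)/(6·3)=-215/1998, b=Δ1−h1·(2M1+M2)/6=191/111
seg 2: a=3, c=M2/2=-41/37, d=(M3−M2)/(6·2)=41/222, b=Δ2−h2·(2M2+M3)/6=-449/222
t_q=15/2 → seg 2, τ=3/2; S=3+-449/222·τ+-41/37·τ²+41/222·τ³=-1127/592

  seg 0: a=-4 b=475/222 c=0 d=-31/1998
  seg 1: a=2 b=191/111 c=-31/222 d=-215/1998
  seg 2: a=3 b=-449/222 c=-41/37 d=41/222
S(15/2) = -1127/592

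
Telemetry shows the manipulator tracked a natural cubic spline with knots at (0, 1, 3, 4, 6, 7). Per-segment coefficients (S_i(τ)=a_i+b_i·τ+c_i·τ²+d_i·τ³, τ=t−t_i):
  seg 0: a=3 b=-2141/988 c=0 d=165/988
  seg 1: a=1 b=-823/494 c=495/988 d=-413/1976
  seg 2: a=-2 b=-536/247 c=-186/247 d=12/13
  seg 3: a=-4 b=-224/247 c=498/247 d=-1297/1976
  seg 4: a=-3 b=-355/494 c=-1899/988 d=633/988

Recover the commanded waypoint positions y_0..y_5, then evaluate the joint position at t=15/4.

y_0=3 y_1=1 y_2=-2 y_3=-4 y_4=-3 y_5=-5
S(15/4) = -14471/3952

y_0 = S_0(0) = a_0 = 3
y_1 = S_1(0) = a_1 = 1
y_2 = S_2(0) = a_2 = -2
y_3 = S_3(0) = a_3 = -4
y_4 = S_4(0) = a_4 = -3
y_5 = S_4(1) = -5
t_q=15/4 is in segment 2 (τ=3/4); S_2(τ)=-14471/3952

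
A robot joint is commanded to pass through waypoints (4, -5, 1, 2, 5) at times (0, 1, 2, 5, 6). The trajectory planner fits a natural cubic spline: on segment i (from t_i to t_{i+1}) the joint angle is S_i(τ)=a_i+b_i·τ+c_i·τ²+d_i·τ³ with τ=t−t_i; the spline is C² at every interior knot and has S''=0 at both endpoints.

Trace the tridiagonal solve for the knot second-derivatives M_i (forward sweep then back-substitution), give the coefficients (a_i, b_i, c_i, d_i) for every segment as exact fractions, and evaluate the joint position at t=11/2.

Δ: Δ0=-9, Δ1=6, Δ2=1/3, Δ3=3
row 1: diag=4, rhs=90; c'=1/4, d'=45/2
row 2: denom=8−1·1/4=31/4; d'=(-34−1·45/2)/(31/4)=-226/31
row 3: denom=8−3·12/31=212/31; d'=(16−3·-226/31)/(212/31)=587/106
back: M3=587/106
back: M2=-226/31−12/31·587/106=-500/53
back: M1=45/2−1/4·-500/53=2635/106
M: M0=0, M1=2635/106, M2=-500/53, M3=587/106, M4=0
seg 0: a=4, c=M0/2=0, d=(M1−M0)/(6·1)=2635/636, b=Δ0−h0·(2M0+M1)/6=-8359/636
seg 1: a=-5, c=M1/2=2635/212, d=(M2−M1)/(6·1)=-3635/636, b=Δ1−h1·(2M1+M2)/6=-227/318
seg 2: a=1, c=M2/2=-250/53, d=(M3−M2)/(6·3)=529/636, b=Δ2−h2·(2M2+M3)/6=4451/636
seg 3: a=2, c=M3/2=587/212, d=(M4−M3)/(6·1)=-587/636, b=Δ3−h3·(2M3+M4)/6=367/318
t_q=11/2 → seg 3, τ=1/2; S=2+367/318·τ+587/212·τ²+-587/636·τ³=5349/1696

  seg 0: a=4 b=-8359/636 c=0 d=2635/636
  seg 1: a=-5 b=-227/318 c=2635/212 d=-3635/636
  seg 2: a=1 b=4451/636 c=-250/53 d=529/636
  seg 3: a=2 b=367/318 c=587/212 d=-587/636
S(11/2) = 5349/1696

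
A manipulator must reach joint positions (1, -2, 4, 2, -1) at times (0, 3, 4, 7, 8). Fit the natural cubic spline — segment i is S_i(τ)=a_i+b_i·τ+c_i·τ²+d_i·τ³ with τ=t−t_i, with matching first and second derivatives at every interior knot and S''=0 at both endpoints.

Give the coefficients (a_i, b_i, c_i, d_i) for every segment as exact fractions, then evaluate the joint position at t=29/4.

  seg 0: a=1 b=-863/216 c=0 d=647/1944
  seg 1: a=-2 b=539/108 c=647/216 d=-143/72
  seg 2: a=4 b=1085/216 c=-80/27 d=691/1944
  seg 3: a=2 b=-341/108 c=17/72 d=-17/216
S(29/4) = 5641/4608

Δ: Δ0=-1, Δ1=6, Δ2=-2/3, Δ3=-3
row 1: diag=8, rhs=42; c'=1/8, d'=21/4
row 2: denom=8−1·1/8=63/8; d'=(-40−1·21/4)/(63/8)=-362/63
row 3: denom=8−3·8/21=48/7; d'=(-14−3·-362/63)/(48/7)=17/36
back: M3=17/36
back: M2=-362/63−8/21·17/36=-160/27
back: M1=21/4−1/8·-160/27=647/108
M: M0=0, M1=647/108, M2=-160/27, M3=17/36, M4=0
seg 0: a=1, c=M0/2=0, d=(M1−M0)/(6·3)=647/1944, b=Δ0−h0·(2M0+M1)/6=-863/216
seg 1: a=-2, c=M1/2=647/216, d=(M2−M1)/(6·1)=-143/72, b=Δ1−h1·(2M1+M2)/6=539/108
seg 2: a=4, c=M2/2=-80/27, d=(M3−M2)/(6·3)=691/1944, b=Δ2−h2·(2M2+M3)/6=1085/216
seg 3: a=2, c=M3/2=17/72, d=(M4−M3)/(6·1)=-17/216, b=Δ3−h3·(2M3+M4)/6=-341/108
t_q=29/4 → seg 3, τ=1/4; S=2+-341/108·τ+17/72·τ²+-17/216·τ³=5641/4608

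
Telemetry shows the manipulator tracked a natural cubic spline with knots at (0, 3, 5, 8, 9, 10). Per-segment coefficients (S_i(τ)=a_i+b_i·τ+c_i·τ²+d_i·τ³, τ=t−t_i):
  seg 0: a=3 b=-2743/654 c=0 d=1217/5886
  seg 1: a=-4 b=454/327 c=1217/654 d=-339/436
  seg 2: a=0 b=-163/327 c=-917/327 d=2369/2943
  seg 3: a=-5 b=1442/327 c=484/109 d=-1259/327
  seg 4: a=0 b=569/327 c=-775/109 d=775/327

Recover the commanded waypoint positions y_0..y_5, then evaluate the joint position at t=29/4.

y_0=3 y_1=-4 y_2=0 y_3=-5 y_4=0 y_5=-3
S(29/4) = -42897/6976

y_0 = S_0(0) = a_0 = 3
y_1 = S_1(0) = a_1 = -4
y_2 = S_2(0) = a_2 = 0
y_3 = S_3(0) = a_3 = -5
y_4 = S_4(0) = a_4 = 0
y_5 = S_4(1) = -3
t_q=29/4 is in segment 2 (τ=9/4); S_2(τ)=-42897/6976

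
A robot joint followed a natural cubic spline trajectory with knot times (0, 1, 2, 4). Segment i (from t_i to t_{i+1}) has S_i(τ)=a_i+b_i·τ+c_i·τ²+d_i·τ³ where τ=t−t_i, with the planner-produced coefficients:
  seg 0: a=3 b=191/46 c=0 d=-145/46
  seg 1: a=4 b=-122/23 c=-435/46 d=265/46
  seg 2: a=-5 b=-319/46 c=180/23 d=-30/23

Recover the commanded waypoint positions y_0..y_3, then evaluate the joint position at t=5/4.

y_0=3 y_1=4 y_2=-5 y_3=2
S(5/4) = 6397/2944

y_0 = S_0(0) = a_0 = 3
y_1 = S_1(0) = a_1 = 4
y_2 = S_2(0) = a_2 = -5
y_3 = S_2(2) = 2
t_q=5/4 is in segment 1 (τ=1/4); S_1(τ)=6397/2944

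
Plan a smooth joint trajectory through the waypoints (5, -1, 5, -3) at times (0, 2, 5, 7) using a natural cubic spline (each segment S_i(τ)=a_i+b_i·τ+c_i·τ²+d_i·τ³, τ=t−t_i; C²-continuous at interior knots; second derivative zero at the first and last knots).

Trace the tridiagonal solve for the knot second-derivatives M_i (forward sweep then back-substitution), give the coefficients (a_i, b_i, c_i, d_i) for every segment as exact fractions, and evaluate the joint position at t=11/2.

  seg 0: a=5 b=-409/91 c=0 d=34/91
  seg 1: a=-1 b=-1/91 c=204/91 d=-11/21
  seg 2: a=5 b=-64/91 c=-225/91 d=75/182
S(11/2) = 849/208

Δ: Δ0=-3, Δ1=2, Δ2=-4
row 1: diag=10, rhs=30; c'=3/10, d'=3
row 2: denom=10−3·3/10=91/10; d'=(-36−3·3)/(91/10)=-450/91
back: M2=-450/91
back: M1=3−3/10·-450/91=408/91
M: M0=0, M1=408/91, M2=-450/91, M3=0
seg 0: a=5, c=M0/2=0, d=(M1−M0)/(6·2)=34/91, b=Δ0−h0·(2M0+M1)/6=-409/91
seg 1: a=-1, c=M1/2=204/91, d=(M2−M1)/(6·3)=-11/21, b=Δ1−h1·(2M1+M2)/6=-1/91
seg 2: a=5, c=M2/2=-225/91, d=(M3−M2)/(6·2)=75/182, b=Δ2−h2·(2M2+M3)/6=-64/91
t_q=11/2 → seg 2, τ=1/2; S=5+-64/91·τ+-225/91·τ²+75/182·τ³=849/208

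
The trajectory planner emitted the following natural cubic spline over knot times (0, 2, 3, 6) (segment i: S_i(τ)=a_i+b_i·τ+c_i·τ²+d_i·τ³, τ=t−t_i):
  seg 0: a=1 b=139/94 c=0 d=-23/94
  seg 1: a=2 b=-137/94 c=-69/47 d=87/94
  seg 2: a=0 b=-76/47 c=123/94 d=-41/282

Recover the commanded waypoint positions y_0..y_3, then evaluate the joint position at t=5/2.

y_0=1 y_1=2 y_2=0 y_3=3
S(5/2) = 767/752

y_0 = S_0(0) = a_0 = 1
y_1 = S_1(0) = a_1 = 2
y_2 = S_2(0) = a_2 = 0
y_3 = S_2(3) = 3
t_q=5/2 is in segment 1 (τ=1/2); S_1(τ)=767/752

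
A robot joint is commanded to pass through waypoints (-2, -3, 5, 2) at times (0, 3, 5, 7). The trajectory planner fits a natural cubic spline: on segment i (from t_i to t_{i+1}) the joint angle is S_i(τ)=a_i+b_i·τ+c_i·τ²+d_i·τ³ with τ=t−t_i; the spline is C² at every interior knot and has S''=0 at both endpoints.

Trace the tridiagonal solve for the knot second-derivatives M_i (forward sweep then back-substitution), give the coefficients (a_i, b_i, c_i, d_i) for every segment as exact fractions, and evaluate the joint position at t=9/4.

Δ: Δ0=-1/3, Δ1=4, Δ2=-3/2
row 1: diag=10, rhs=26; c'=1/5, d'=13/5
row 2: denom=8−2·1/5=38/5; d'=(-33−2·13/5)/(38/5)=-191/38
back: M2=-191/38
back: M1=13/5−1/5·-191/38=137/38
M: M0=0, M1=137/38, M2=-191/38, M3=0
seg 0: a=-2, c=M0/2=0, d=(M1−M0)/(6·3)=137/684, b=Δ0−h0·(2M0+M1)/6=-487/228
seg 1: a=-3, c=M1/2=137/76, d=(M2−M1)/(6·2)=-41/57, b=Δ1−h1·(2M1+M2)/6=373/114
seg 2: a=5, c=M2/2=-191/76, d=(M3−M2)/(6·2)=191/456, b=Δ2−h2·(2M2+M3)/6=211/114
t_q=9/4 → seg 0, τ=9/4; S=-2+-487/228·τ+0·τ²+137/684·τ³=-22007/4864

  seg 0: a=-2 b=-487/228 c=0 d=137/684
  seg 1: a=-3 b=373/114 c=137/76 d=-41/57
  seg 2: a=5 b=211/114 c=-191/76 d=191/456
S(9/4) = -22007/4864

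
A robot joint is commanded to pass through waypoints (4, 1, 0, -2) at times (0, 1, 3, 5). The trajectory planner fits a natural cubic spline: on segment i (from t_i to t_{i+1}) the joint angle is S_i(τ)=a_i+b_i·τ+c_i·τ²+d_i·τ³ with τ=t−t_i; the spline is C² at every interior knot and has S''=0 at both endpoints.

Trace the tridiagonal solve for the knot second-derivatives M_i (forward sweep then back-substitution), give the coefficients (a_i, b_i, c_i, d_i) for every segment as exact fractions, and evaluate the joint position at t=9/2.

Δ: Δ0=-3, Δ1=-1/2, Δ2=-1
row 1: diag=6, rhs=15; c'=1/3, d'=5/2
row 2: denom=8−2·1/3=22/3; d'=(-3−2·5/2)/(22/3)=-12/11
back: M2=-12/11
back: M1=5/2−1/3·-12/11=63/22
M: M0=0, M1=63/22, M2=-12/11, M3=0
seg 0: a=4, c=M0/2=0, d=(M1−M0)/(6·1)=21/44, b=Δ0−h0·(2M0+M1)/6=-153/44
seg 1: a=1, c=M1/2=63/44, d=(M2−M1)/(6·2)=-29/88, b=Δ1−h1·(2M1+M2)/6=-45/22
seg 2: a=0, c=M2/2=-6/11, d=(M3−M2)/(6·2)=1/11, b=Δ2−h2·(2M2+M3)/6=-3/11
t_q=9/2 → seg 2, τ=3/2; S=0+-3/11·τ+-6/11·τ²+1/11·τ³=-117/88

  seg 0: a=4 b=-153/44 c=0 d=21/44
  seg 1: a=1 b=-45/22 c=63/44 d=-29/88
  seg 2: a=0 b=-3/11 c=-6/11 d=1/11
S(9/2) = -117/88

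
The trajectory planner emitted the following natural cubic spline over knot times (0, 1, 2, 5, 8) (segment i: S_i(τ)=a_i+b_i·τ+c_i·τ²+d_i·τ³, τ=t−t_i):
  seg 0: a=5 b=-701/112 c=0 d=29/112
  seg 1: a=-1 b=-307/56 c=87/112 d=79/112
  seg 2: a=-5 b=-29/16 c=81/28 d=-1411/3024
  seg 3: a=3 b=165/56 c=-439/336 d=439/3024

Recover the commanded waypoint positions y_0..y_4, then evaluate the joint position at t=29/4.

y_0 = S_0(0) = a_0 = 5
y_1 = S_1(0) = a_1 = -1
y_2 = S_2(0) = a_2 = -5
y_3 = S_3(0) = a_3 = 3
y_4 = S_3(3) = 4
t_q=29/4 is in segment 3 (τ=9/4); S_3(τ)=33465/7168

y_0=5 y_1=-1 y_2=-5 y_3=3 y_4=4
S(29/4) = 33465/7168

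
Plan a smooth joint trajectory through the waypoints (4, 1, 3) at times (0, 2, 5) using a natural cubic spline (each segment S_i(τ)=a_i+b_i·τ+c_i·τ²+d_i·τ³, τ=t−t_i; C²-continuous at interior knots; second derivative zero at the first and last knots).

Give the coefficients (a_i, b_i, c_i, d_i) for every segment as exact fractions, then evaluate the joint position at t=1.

  seg 0: a=4 b=-29/15 c=0 d=13/120
  seg 1: a=1 b=-19/30 c=13/20 d=-13/180
S(1) = 87/40

Δ: Δ0=-3/2, Δ1=2/3
row 1: diag=10, rhs=13; c'=3/10, d'=13/10
back: M1=13/10
M: M0=0, M1=13/10, M2=0
seg 0: a=4, c=M0/2=0, d=(M1−M0)/(6·2)=13/120, b=Δ0−h0·(2M0+M1)/6=-29/15
seg 1: a=1, c=M1/2=13/20, d=(M2−M1)/(6·3)=-13/180, b=Δ1−h1·(2M1+M2)/6=-19/30
t_q=1 → seg 0, τ=1; S=4+-29/15·τ+0·τ²+13/120·τ³=87/40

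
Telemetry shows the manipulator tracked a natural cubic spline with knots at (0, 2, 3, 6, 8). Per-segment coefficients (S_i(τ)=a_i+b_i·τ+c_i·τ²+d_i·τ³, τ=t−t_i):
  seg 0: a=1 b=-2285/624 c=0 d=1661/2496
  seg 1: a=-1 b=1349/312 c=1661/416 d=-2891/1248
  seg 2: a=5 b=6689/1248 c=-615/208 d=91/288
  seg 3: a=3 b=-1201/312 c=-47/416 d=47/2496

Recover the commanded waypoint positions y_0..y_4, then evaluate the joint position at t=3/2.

y_0=1 y_1=-1 y_2=5 y_3=3 y_4=-5
S(3/2) = -14955/6656

y_0 = S_0(0) = a_0 = 1
y_1 = S_1(0) = a_1 = -1
y_2 = S_2(0) = a_2 = 5
y_3 = S_3(0) = a_3 = 3
y_4 = S_3(2) = -5
t_q=3/2 is in segment 0 (τ=3/2); S_0(τ)=-14955/6656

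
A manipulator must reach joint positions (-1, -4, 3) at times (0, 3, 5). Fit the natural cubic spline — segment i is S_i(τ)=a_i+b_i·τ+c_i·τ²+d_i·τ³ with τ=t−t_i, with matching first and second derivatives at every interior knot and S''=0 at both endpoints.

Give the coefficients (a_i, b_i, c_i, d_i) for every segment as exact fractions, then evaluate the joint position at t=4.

Δ: Δ0=-1, Δ1=7/2
row 1: diag=10, rhs=27; c'=1/5, d'=27/10
back: M1=27/10
M: M0=0, M1=27/10, M2=0
seg 0: a=-1, c=M0/2=0, d=(M1−M0)/(6·3)=3/20, b=Δ0−h0·(2M0+M1)/6=-47/20
seg 1: a=-4, c=M1/2=27/20, d=(M2−M1)/(6·2)=-9/40, b=Δ1−h1·(2M1+M2)/6=17/10
t_q=4 → seg 1, τ=1; S=-4+17/10·τ+27/20·τ²+-9/40·τ³=-47/40

  seg 0: a=-1 b=-47/20 c=0 d=3/20
  seg 1: a=-4 b=17/10 c=27/20 d=-9/40
S(4) = -47/40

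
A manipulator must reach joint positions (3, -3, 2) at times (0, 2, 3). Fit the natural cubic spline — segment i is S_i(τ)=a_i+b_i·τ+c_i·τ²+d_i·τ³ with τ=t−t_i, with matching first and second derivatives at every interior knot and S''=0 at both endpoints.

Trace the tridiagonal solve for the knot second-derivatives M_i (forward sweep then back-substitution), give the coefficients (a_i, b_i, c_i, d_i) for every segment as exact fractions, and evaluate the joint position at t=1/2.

  seg 0: a=3 b=-17/3 c=0 d=2/3
  seg 1: a=-3 b=7/3 c=4 d=-4/3
S(1/2) = 1/4

Δ: Δ0=-3, Δ1=5
row 1: diag=6, rhs=48; c'=1/6, d'=8
back: M1=8
M: M0=0, M1=8, M2=0
seg 0: a=3, c=M0/2=0, d=(M1−M0)/(6·2)=2/3, b=Δ0−h0·(2M0+M1)/6=-17/3
seg 1: a=-3, c=M1/2=4, d=(M2−M1)/(6·1)=-4/3, b=Δ1−h1·(2M1+M2)/6=7/3
t_q=1/2 → seg 0, τ=1/2; S=3+-17/3·τ+0·τ²+2/3·τ³=1/4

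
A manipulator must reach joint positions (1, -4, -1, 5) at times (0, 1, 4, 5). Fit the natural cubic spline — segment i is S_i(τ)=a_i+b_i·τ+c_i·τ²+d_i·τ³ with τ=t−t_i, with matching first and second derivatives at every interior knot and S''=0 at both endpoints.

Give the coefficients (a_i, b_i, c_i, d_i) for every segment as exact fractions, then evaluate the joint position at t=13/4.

  seg 0: a=1 b=-28/5 c=0 d=3/5
  seg 1: a=-4 b=-19/5 c=9/5 d=-1/15
  seg 2: a=-1 b=26/5 c=6/5 d=-2/5
S(13/4) = -1343/320

Δ: Δ0=-5, Δ1=1, Δ2=6
row 1: diag=8, rhs=36; c'=3/8, d'=9/2
row 2: denom=8−3·3/8=55/8; d'=(30−3·9/2)/(55/8)=12/5
back: M2=12/5
back: M1=9/2−3/8·12/5=18/5
M: M0=0, M1=18/5, M2=12/5, M3=0
seg 0: a=1, c=M0/2=0, d=(M1−M0)/(6·1)=3/5, b=Δ0−h0·(2M0+M1)/6=-28/5
seg 1: a=-4, c=M1/2=9/5, d=(M2−M1)/(6·3)=-1/15, b=Δ1−h1·(2M1+M2)/6=-19/5
seg 2: a=-1, c=M2/2=6/5, d=(M3−M2)/(6·1)=-2/5, b=Δ2−h2·(2M2+M3)/6=26/5
t_q=13/4 → seg 1, τ=9/4; S=-4+-19/5·τ+9/5·τ²+-1/15·τ³=-1343/320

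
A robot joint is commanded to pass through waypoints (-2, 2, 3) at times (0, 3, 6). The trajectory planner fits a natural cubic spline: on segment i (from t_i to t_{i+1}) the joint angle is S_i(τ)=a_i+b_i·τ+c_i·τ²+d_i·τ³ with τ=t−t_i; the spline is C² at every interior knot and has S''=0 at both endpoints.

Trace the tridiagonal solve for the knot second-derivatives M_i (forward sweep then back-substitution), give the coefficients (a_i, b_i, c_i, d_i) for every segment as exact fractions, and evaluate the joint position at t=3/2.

  seg 0: a=-2 b=19/12 c=0 d=-1/36
  seg 1: a=2 b=5/6 c=-1/4 d=1/36
S(3/2) = 9/32

Δ: Δ0=4/3, Δ1=1/3
row 1: diag=12, rhs=-6; c'=1/4, d'=-1/2
back: M1=-1/2
M: M0=0, M1=-1/2, M2=0
seg 0: a=-2, c=M0/2=0, d=(M1−M0)/(6·3)=-1/36, b=Δ0−h0·(2M0+M1)/6=19/12
seg 1: a=2, c=M1/2=-1/4, d=(M2−M1)/(6·3)=1/36, b=Δ1−h1·(2M1+M2)/6=5/6
t_q=3/2 → seg 0, τ=3/2; S=-2+19/12·τ+0·τ²+-1/36·τ³=9/32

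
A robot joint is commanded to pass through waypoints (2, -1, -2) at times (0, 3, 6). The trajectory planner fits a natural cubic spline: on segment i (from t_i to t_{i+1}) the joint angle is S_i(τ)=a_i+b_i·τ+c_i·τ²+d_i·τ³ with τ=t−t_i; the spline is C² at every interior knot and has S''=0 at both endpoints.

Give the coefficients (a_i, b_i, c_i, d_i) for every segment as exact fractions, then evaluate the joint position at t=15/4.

  seg 0: a=2 b=-7/6 c=0 d=1/54
  seg 1: a=-1 b=-2/3 c=1/6 d=-1/54
S(15/4) = -181/128

Δ: Δ0=-1, Δ1=-1/3
row 1: diag=12, rhs=4; c'=1/4, d'=1/3
back: M1=1/3
M: M0=0, M1=1/3, M2=0
seg 0: a=2, c=M0/2=0, d=(M1−M0)/(6·3)=1/54, b=Δ0−h0·(2M0+M1)/6=-7/6
seg 1: a=-1, c=M1/2=1/6, d=(M2−M1)/(6·3)=-1/54, b=Δ1−h1·(2M1+M2)/6=-2/3
t_q=15/4 → seg 1, τ=3/4; S=-1+-2/3·τ+1/6·τ²+-1/54·τ³=-181/128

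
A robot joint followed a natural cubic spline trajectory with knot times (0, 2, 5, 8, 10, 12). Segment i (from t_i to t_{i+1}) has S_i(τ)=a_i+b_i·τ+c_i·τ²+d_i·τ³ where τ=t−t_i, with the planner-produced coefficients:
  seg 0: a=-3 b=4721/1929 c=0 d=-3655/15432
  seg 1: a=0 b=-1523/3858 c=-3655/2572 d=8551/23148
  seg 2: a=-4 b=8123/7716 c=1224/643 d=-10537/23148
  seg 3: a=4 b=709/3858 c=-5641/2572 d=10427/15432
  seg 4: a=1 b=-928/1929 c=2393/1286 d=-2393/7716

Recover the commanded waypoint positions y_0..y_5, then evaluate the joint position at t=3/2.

y_0 = S_0(0) = a_0 = -3
y_1 = S_1(0) = a_1 = 0
y_2 = S_2(0) = a_2 = -4
y_3 = S_3(0) = a_3 = 4
y_4 = S_4(0) = a_4 = 1
y_5 = S_4(2) = 5
t_q=3/2 is in segment 0 (τ=3/2); S_0(τ)=-5279/41152

y_0=-3 y_1=0 y_2=-4 y_3=4 y_4=1 y_5=5
S(3/2) = -5279/41152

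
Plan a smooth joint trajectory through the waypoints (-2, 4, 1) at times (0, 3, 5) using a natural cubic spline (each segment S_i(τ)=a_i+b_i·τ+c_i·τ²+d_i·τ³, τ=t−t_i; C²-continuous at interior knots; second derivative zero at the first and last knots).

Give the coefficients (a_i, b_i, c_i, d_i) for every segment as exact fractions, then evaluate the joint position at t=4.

  seg 0: a=-2 b=61/20 c=0 d=-7/60
  seg 1: a=4 b=-1/10 c=-21/20 d=7/40
S(4) = 121/40

Δ: Δ0=2, Δ1=-3/2
row 1: diag=10, rhs=-21; c'=1/5, d'=-21/10
back: M1=-21/10
M: M0=0, M1=-21/10, M2=0
seg 0: a=-2, c=M0/2=0, d=(M1−M0)/(6·3)=-7/60, b=Δ0−h0·(2M0+M1)/6=61/20
seg 1: a=4, c=M1/2=-21/20, d=(M2−M1)/(6·2)=7/40, b=Δ1−h1·(2M1+M2)/6=-1/10
t_q=4 → seg 1, τ=1; S=4+-1/10·τ+-21/20·τ²+7/40·τ³=121/40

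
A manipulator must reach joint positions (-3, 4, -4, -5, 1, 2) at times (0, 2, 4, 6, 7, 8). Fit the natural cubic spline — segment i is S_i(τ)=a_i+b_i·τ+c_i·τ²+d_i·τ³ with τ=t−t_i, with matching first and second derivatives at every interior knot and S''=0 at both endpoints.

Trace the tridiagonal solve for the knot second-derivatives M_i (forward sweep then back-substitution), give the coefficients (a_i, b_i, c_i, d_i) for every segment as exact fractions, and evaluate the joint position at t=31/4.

  seg 0: a=-3 b=1744/313 c=0 d=-1297/2504
  seg 1: a=4 b=-403/626 c=-3891/1252 d=895/1252
  seg 2: a=-4 b=-2815/626 c=1479/1252 d=1023/2504
  seg 3: a=-5 b=1606/313 c=1137/313 d=-865/313
  seg 4: a=1 b=1285/313 c=-1458/313 d=486/313
S(31/4) = 21173/10016

Δ: Δ0=7/2, Δ1=-4, Δ2=-1/2, Δ3=6, Δ4=1
row 1: diag=8, rhs=-45; c'=1/4, d'=-45/8
row 2: denom=8−2·1/4=15/2; d'=(21−2·-45/8)/(15/2)=43/10
row 3: denom=6−2·4/15=82/15; d'=(39−2·43/10)/(82/15)=228/41
row 4: denom=4−1·15/82=313/82; d'=(-30−1·228/41)/(313/82)=-2916/313
back: M4=-2916/313
back: M3=228/41−15/82·-2916/313=2274/313
back: M2=43/10−4/15·2274/313=1479/626
back: M1=-45/8−1/4·1479/626=-3891/626
M: M0=0, M1=-3891/626, M2=1479/626, M3=2274/313, M4=-2916/313, M5=0
seg 0: a=-3, c=M0/2=0, d=(M1−M0)/(6·2)=-1297/2504, b=Δ0−h0·(2M0+M1)/6=1744/313
seg 1: a=4, c=M1/2=-3891/1252, d=(M2−M1)/(6·2)=895/1252, b=Δ1−h1·(2M1+M2)/6=-403/626
seg 2: a=-4, c=M2/2=1479/1252, d=(M3−M2)/(6·2)=1023/2504, b=Δ2−h2·(2M2+M3)/6=-2815/626
seg 3: a=-5, c=M3/2=1137/313, d=(M4−M3)/(6·1)=-865/313, b=Δ3−h3·(2M3+M4)/6=1606/313
seg 4: a=1, c=M4/2=-1458/313, d=(M5−M4)/(6·1)=486/313, b=Δ4−h4·(2M4+M5)/6=1285/313
t_q=31/4 → seg 4, τ=3/4; S=1+1285/313·τ+-1458/313·τ²+486/313·τ³=21173/10016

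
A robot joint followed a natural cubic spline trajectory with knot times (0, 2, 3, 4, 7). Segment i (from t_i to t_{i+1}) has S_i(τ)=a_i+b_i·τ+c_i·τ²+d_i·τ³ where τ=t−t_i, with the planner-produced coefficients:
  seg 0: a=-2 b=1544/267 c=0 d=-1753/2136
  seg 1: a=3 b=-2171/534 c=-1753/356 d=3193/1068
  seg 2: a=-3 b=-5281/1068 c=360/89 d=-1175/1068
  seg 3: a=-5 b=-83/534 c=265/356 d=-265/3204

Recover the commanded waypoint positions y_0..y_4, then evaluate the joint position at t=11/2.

y_0=-2 y_1=3 y_2=-3 y_3=-5 y_4=-1
S(11/2) = -10929/2848

y_0 = S_0(0) = a_0 = -2
y_1 = S_1(0) = a_1 = 3
y_2 = S_2(0) = a_2 = -3
y_3 = S_3(0) = a_3 = -5
y_4 = S_3(3) = -1
t_q=11/2 is in segment 3 (τ=3/2); S_3(τ)=-10929/2848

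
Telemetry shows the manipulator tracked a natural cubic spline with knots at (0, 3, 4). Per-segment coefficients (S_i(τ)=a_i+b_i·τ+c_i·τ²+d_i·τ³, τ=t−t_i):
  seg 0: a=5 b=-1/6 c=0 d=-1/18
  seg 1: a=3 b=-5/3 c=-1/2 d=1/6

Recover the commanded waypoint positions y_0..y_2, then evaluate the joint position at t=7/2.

y_0 = S_0(0) = a_0 = 5
y_1 = S_1(0) = a_1 = 3
y_2 = S_1(1) = 1
t_q=7/2 is in segment 1 (τ=1/2); S_1(τ)=33/16

y_0=5 y_1=3 y_2=1
S(7/2) = 33/16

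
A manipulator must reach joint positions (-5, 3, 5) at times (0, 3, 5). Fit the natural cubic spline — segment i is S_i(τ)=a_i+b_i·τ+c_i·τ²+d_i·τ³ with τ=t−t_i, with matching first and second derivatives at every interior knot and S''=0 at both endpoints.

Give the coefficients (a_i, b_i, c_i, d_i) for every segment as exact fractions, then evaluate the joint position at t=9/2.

  seg 0: a=-5 b=19/6 c=0 d=-1/18
  seg 1: a=3 b=5/3 c=-1/2 d=1/12
S(9/2) = 149/32

Δ: Δ0=8/3, Δ1=1
row 1: diag=10, rhs=-10; c'=1/5, d'=-1
back: M1=-1
M: M0=0, M1=-1, M2=0
seg 0: a=-5, c=M0/2=0, d=(M1−M0)/(6·3)=-1/18, b=Δ0−h0·(2M0+M1)/6=19/6
seg 1: a=3, c=M1/2=-1/2, d=(M2−M1)/(6·2)=1/12, b=Δ1−h1·(2M1+M2)/6=5/3
t_q=9/2 → seg 1, τ=3/2; S=3+5/3·τ+-1/2·τ²+1/12·τ³=149/32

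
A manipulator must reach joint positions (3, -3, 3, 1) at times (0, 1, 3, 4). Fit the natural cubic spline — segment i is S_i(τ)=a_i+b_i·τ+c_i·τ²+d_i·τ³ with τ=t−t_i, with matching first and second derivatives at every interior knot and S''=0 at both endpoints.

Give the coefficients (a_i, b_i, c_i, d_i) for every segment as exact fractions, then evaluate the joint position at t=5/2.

Δ: Δ0=-6, Δ1=3, Δ2=-2
row 1: diag=6, rhs=54; c'=1/3, d'=9
row 2: denom=6−2·1/3=16/3; d'=(-30−2·9)/(16/3)=-9
back: M2=-9
back: M1=9−1/3·-9=12
M: M0=0, M1=12, M2=-9, M3=0
seg 0: a=3, c=M0/2=0, d=(M1−M0)/(6·1)=2, b=Δ0−h0·(2M0+M1)/6=-8
seg 1: a=-3, c=M1/2=6, d=(M2−M1)/(6·2)=-7/4, b=Δ1−h1·(2M1+M2)/6=-2
seg 2: a=3, c=M2/2=-9/2, d=(M3−M2)/(6·1)=3/2, b=Δ2−h2·(2M2+M3)/6=1
t_q=5/2 → seg 1, τ=3/2; S=-3+-2·τ+6·τ²+-7/4·τ³=51/32

  seg 0: a=3 b=-8 c=0 d=2
  seg 1: a=-3 b=-2 c=6 d=-7/4
  seg 2: a=3 b=1 c=-9/2 d=3/2
S(5/2) = 51/32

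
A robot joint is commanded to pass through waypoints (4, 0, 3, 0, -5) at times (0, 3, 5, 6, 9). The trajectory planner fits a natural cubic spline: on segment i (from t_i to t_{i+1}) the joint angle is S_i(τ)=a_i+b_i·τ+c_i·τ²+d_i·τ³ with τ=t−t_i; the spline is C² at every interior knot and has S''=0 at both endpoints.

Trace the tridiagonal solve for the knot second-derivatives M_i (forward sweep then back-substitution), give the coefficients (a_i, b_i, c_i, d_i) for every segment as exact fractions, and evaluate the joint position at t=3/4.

  seg 0: a=4 b=-805/292 c=0 d=1247/7884
  seg 1: a=0 b=221/146 c=1247/876 d=-1253/1752
  seg 2: a=3 b=-301/219 c=-628/219 d=272/219
  seg 3: a=0 b=-247/73 c=188/219 d=-188/1971
S(3/4) = 37359/18688

Δ: Δ0=-4/3, Δ1=3/2, Δ2=-3, Δ3=-5/3
row 1: diag=10, rhs=17; c'=1/5, d'=17/10
row 2: denom=6−2·1/5=28/5; d'=(-27−2·17/10)/(28/5)=-38/7
row 3: denom=8−1·5/28=219/28; d'=(8−1·-38/7)/(219/28)=376/219
back: M3=376/219
back: M2=-38/7−5/28·376/219=-1256/219
back: M1=17/10−1/5·-1256/219=1247/438
M: M0=0, M1=1247/438, M2=-1256/219, M3=376/219, M4=0
seg 0: a=4, c=M0/2=0, d=(M1−M0)/(6·3)=1247/7884, b=Δ0−h0·(2M0+M1)/6=-805/292
seg 1: a=0, c=M1/2=1247/876, d=(M2−M1)/(6·2)=-1253/1752, b=Δ1−h1·(2M1+M2)/6=221/146
seg 2: a=3, c=M2/2=-628/219, d=(M3−M2)/(6·1)=272/219, b=Δ2−h2·(2M2+M3)/6=-301/219
seg 3: a=0, c=M3/2=188/219, d=(M4−M3)/(6·3)=-188/1971, b=Δ3−h3·(2M3+M4)/6=-247/73
t_q=3/4 → seg 0, τ=3/4; S=4+-805/292·τ+0·τ²+1247/7884·τ³=37359/18688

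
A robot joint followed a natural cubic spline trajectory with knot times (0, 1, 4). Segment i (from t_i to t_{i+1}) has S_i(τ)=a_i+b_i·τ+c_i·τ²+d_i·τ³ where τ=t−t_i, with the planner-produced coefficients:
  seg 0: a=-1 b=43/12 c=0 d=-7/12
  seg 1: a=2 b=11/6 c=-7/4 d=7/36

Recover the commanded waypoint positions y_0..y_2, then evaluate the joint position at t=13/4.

y_0=-1 y_1=2 y_2=-3
S(13/4) = -133/256

y_0 = S_0(0) = a_0 = -1
y_1 = S_1(0) = a_1 = 2
y_2 = S_1(3) = -3
t_q=13/4 is in segment 1 (τ=9/4); S_1(τ)=-133/256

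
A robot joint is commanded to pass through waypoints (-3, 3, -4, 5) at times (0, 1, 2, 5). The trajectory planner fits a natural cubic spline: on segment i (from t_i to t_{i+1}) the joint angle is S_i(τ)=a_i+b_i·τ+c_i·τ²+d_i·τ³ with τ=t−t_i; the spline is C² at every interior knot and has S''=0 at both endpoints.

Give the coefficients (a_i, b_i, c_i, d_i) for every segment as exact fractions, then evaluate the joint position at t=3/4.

Δ: Δ0=6, Δ1=-7, Δ2=3
row 1: diag=4, rhs=-78; c'=1/4, d'=-39/2
row 2: denom=8−1·1/4=31/4; d'=(60−1·-39/2)/(31/4)=318/31
back: M2=318/31
back: M1=-39/2−1/4·318/31=-684/31
M: M0=0, M1=-684/31, M2=318/31, M3=0
seg 0: a=-3, c=M0/2=0, d=(M1−M0)/(6·1)=-114/31, b=Δ0−h0·(2M0+M1)/6=300/31
seg 1: a=3, c=M1/2=-342/31, d=(M2−M1)/(6·1)=167/31, b=Δ1−h1·(2M1+M2)/6=-42/31
seg 2: a=-4, c=M2/2=159/31, d=(M3−M2)/(6·3)=-53/93, b=Δ2−h2·(2M2+M3)/6=-225/31
t_q=3/4 → seg 0, τ=3/4; S=-3+300/31·τ+0·τ²+-114/31·τ³=2685/992

  seg 0: a=-3 b=300/31 c=0 d=-114/31
  seg 1: a=3 b=-42/31 c=-342/31 d=167/31
  seg 2: a=-4 b=-225/31 c=159/31 d=-53/93
S(3/4) = 2685/992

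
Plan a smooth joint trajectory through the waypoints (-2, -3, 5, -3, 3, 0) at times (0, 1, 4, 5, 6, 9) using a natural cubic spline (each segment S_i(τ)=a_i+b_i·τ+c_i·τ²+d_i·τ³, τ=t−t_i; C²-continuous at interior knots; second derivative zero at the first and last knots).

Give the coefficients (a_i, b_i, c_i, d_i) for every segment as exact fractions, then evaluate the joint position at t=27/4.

Δ: Δ0=-1, Δ1=8/3, Δ2=-8, Δ3=6, Δ4=-1
row 1: diag=8, rhs=22; c'=3/8, d'=11/4
row 2: denom=8−3·3/8=55/8; d'=(-64−3·11/4)/(55/8)=-578/55
row 3: denom=4−1·8/55=212/55; d'=(84−1·-578/55)/(212/55)=2599/106
row 4: denom=8−1·55/212=1641/212; d'=(-42−1·2599/106)/(1641/212)=-14102/1641
back: M4=-14102/1641
back: M3=2599/106−55/212·-14102/1641=43894/1641
back: M2=-578/55−8/55·43894/1641=-23630/1641
back: M1=11/4−3/8·-23630/1641=4458/547
M: M0=0, M1=4458/547, M2=-23630/1641, M3=43894/1641, M4=-14102/1641, M5=0
seg 0: a=-2, c=M0/2=0, d=(M1−M0)/(6·1)=743/547, b=Δ0−h0·(2M0+M1)/6=-1290/547
seg 1: a=-3, c=M1/2=2229/547, d=(M2−M1)/(6·3)=-18502/14769, b=Δ1−h1·(2M1+M2)/6=939/547
seg 2: a=5, c=M2/2=-11815/1641, d=(M3−M2)/(6·1)=11254/1641, b=Δ2−h2·(2M2+M3)/6=-4189/547
seg 3: a=-3, c=M3/2=21947/1641, d=(M4−M3)/(6·1)=-3222/547, b=Δ3−h3·(2M3+M4)/6=-2435/1641
seg 4: a=3, c=M4/2=-7051/1641, d=(M5−M4)/(6·3)=7051/14769, b=Δ4−h4·(2M4+M5)/6=12461/1641
t_q=27/4 → seg 4, τ=3/4; S=3+12461/1641·τ+-7051/1641·τ²+7051/14769·τ³=226839/35008

  seg 0: a=-2 b=-1290/547 c=0 d=743/547
  seg 1: a=-3 b=939/547 c=2229/547 d=-18502/14769
  seg 2: a=5 b=-4189/547 c=-11815/1641 d=11254/1641
  seg 3: a=-3 b=-2435/1641 c=21947/1641 d=-3222/547
  seg 4: a=3 b=12461/1641 c=-7051/1641 d=7051/14769
S(27/4) = 226839/35008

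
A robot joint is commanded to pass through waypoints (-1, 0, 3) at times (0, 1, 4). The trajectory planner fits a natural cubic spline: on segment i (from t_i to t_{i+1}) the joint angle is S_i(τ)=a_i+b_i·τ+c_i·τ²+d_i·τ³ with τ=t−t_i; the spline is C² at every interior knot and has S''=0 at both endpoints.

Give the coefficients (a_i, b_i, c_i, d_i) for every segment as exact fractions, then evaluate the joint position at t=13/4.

  seg 0: a=-1 b=1 c=0 d=0
  seg 1: a=0 b=1 c=0 d=0
S(13/4) = 9/4

Δ: Δ0=1, Δ1=1
row 1: diag=8, rhs=0; c'=3/8, d'=0
back: M1=0
M: M0=0, M1=0, M2=0
seg 0: a=-1, c=M0/2=0, d=(M1−M0)/(6·1)=0, b=Δ0−h0·(2M0+M1)/6=1
seg 1: a=0, c=M1/2=0, d=(M2−M1)/(6·3)=0, b=Δ1−h1·(2M1+M2)/6=1
t_q=13/4 → seg 1, τ=9/4; S=0+1·τ+0·τ²+0·τ³=9/4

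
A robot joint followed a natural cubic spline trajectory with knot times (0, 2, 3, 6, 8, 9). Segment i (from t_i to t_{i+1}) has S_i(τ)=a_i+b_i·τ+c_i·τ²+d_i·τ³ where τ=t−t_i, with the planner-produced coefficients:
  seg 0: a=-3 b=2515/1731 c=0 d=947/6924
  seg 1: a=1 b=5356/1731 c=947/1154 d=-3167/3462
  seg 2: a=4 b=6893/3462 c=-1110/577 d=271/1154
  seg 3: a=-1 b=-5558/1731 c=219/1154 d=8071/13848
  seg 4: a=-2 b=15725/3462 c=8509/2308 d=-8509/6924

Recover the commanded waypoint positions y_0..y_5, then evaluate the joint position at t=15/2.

y_0=-3 y_1=1 y_2=4 y_3=-1 y_4=-2 y_5=5
S(15/2) = -126377/36928

y_0 = S_0(0) = a_0 = -3
y_1 = S_1(0) = a_1 = 1
y_2 = S_2(0) = a_2 = 4
y_3 = S_3(0) = a_3 = -1
y_4 = S_4(0) = a_4 = -2
y_5 = S_4(1) = 5
t_q=15/2 is in segment 3 (τ=3/2); S_3(τ)=-126377/36928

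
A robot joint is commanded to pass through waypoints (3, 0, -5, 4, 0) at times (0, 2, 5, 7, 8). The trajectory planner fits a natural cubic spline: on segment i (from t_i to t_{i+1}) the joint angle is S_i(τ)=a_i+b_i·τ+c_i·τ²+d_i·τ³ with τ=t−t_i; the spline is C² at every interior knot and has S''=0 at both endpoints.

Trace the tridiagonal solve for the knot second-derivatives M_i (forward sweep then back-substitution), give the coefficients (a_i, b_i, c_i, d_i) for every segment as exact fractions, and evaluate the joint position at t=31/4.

Δ: Δ0=-3/2, Δ1=-5/3, Δ2=9/2, Δ3=-4
row 1: diag=10, rhs=-1; c'=3/10, d'=-1/10
row 2: denom=10−3·3/10=91/10; d'=(37−3·-1/10)/(91/10)=373/91
row 3: denom=6−2·20/91=506/91; d'=(-51−2·373/91)/(506/91)=-5387/506
back: M3=-5387/506
back: M2=373/91−20/91·-5387/506=1629/253
back: M1=-1/10−3/10·1629/253=-514/253
M: M0=0, M1=-514/253, M2=1629/253, M3=-5387/506, M4=0
seg 0: a=3, c=M0/2=0, d=(M1−M0)/(6·2)=-257/1518, b=Δ0−h0·(2M0+M1)/6=-1249/1518
seg 1: a=0, c=M1/2=-257/253, d=(M2−M1)/(6·3)=2143/4554, b=Δ1−h1·(2M1+M2)/6=-4333/1518
seg 2: a=-5, c=M2/2=1629/506, d=(M3−M2)/(6·2)=-8645/6072, b=Δ2−h2·(2M2+M3)/6=2851/759
seg 3: a=4, c=M3/2=-5387/1012, d=(M4−M3)/(6·1)=5387/3036, b=Δ3−h3·(2M3+M4)/6=-685/1518
t_q=31/4 → seg 3, τ=3/4; S=4+-685/1518·τ+-5387/1012·τ²+5387/3036·τ³=91703/64768

  seg 0: a=3 b=-1249/1518 c=0 d=-257/1518
  seg 1: a=0 b=-4333/1518 c=-257/253 d=2143/4554
  seg 2: a=-5 b=2851/759 c=1629/506 d=-8645/6072
  seg 3: a=4 b=-685/1518 c=-5387/1012 d=5387/3036
S(31/4) = 91703/64768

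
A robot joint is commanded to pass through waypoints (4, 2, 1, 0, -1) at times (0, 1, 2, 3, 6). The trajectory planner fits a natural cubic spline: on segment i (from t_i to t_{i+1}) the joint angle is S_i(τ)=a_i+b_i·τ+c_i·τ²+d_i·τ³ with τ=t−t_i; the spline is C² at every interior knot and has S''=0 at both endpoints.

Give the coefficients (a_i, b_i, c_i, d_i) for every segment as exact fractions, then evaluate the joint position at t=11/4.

  seg 0: a=4 b=-791/348 c=0 d=95/348
  seg 1: a=2 b=-253/174 c=95/116 d=-127/348
  seg 2: a=1 b=-317/348 c=-8/29 d=65/348
  seg 3: a=0 b=-157/174 c=33/116 d=-11/348
S(11/4) = 1785/7424

Δ: Δ0=-2, Δ1=-1, Δ2=-1, Δ3=-1/3
row 1: diag=4, rhs=6; c'=1/4, d'=3/2
row 2: denom=4−1·1/4=15/4; d'=(0−1·3/2)/(15/4)=-2/5
row 3: denom=8−1·4/15=116/15; d'=(4−1·-2/5)/(116/15)=33/58
back: M3=33/58
back: M2=-2/5−4/15·33/58=-16/29
back: M1=3/2−1/4·-16/29=95/58
M: M0=0, M1=95/58, M2=-16/29, M3=33/58, M4=0
seg 0: a=4, c=M0/2=0, d=(M1−M0)/(6·1)=95/348, b=Δ0−h0·(2M0+M1)/6=-791/348
seg 1: a=2, c=M1/2=95/116, d=(M2−M1)/(6·1)=-127/348, b=Δ1−h1·(2M1+M2)/6=-253/174
seg 2: a=1, c=M2/2=-8/29, d=(M3−M2)/(6·1)=65/348, b=Δ2−h2·(2M2+M3)/6=-317/348
seg 3: a=0, c=M3/2=33/116, d=(M4−M3)/(6·3)=-11/348, b=Δ3−h3·(2M3+M4)/6=-157/174
t_q=11/4 → seg 2, τ=3/4; S=1+-317/348·τ+-8/29·τ²+65/348·τ³=1785/7424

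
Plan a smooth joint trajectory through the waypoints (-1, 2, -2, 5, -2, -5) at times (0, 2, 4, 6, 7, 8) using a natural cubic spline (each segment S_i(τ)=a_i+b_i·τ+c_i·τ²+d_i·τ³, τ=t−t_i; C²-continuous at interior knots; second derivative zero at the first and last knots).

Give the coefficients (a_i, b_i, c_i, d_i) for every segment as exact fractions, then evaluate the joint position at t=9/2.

  seg 0: a=-1 b=982/313 c=0 d=-1025/2504
  seg 1: a=2 b=-1111/626 c=-3075/1252 d=1467/1252
  seg 2: a=-2 b=1541/626 c=5727/1252 d=-5077/2504
  seg 3: a=5 b=-1118/313 c=-2376/313 d=1303/313
  seg 4: a=-2 b=-1961/313 c=1533/313 d=-511/313
S(9/2) = 2423/20032

Δ: Δ0=3/2, Δ1=-2, Δ2=7/2, Δ3=-7, Δ4=-3
row 1: diag=8, rhs=-21; c'=1/4, d'=-21/8
row 2: denom=8−2·1/4=15/2; d'=(33−2·-21/8)/(15/2)=51/10
row 3: denom=6−2·4/15=82/15; d'=(-63−2·51/10)/(82/15)=-549/41
row 4: denom=4−1·15/82=313/82; d'=(24−1·-549/41)/(313/82)=3066/313
back: M4=3066/313
back: M3=-549/41−15/82·3066/313=-4752/313
back: M2=51/10−4/15·-4752/313=5727/626
back: M1=-21/8−1/4·5727/626=-3075/626
M: M0=0, M1=-3075/626, M2=5727/626, M3=-4752/313, M4=3066/313, M5=0
seg 0: a=-1, c=M0/2=0, d=(M1−M0)/(6·2)=-1025/2504, b=Δ0−h0·(2M0+M1)/6=982/313
seg 1: a=2, c=M1/2=-3075/1252, d=(M2−M1)/(6·2)=1467/1252, b=Δ1−h1·(2M1+M2)/6=-1111/626
seg 2: a=-2, c=M2/2=5727/1252, d=(M3−M2)/(6·2)=-5077/2504, b=Δ2−h2·(2M2+M3)/6=1541/626
seg 3: a=5, c=M3/2=-2376/313, d=(M4−M3)/(6·1)=1303/313, b=Δ3−h3·(2M3+M4)/6=-1118/313
seg 4: a=-2, c=M4/2=1533/313, d=(M5−M4)/(6·1)=-511/313, b=Δ4−h4·(2M4+M5)/6=-1961/313
t_q=9/2 → seg 2, τ=1/2; S=-2+1541/626·τ+5727/1252·τ²+-5077/2504·τ³=2423/20032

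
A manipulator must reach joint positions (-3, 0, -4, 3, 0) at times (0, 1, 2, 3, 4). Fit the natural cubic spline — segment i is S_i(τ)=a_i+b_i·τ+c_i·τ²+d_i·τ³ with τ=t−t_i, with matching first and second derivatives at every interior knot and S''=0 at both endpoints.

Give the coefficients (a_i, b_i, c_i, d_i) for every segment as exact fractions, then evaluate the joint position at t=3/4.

Δ: Δ0=3, Δ1=-4, Δ2=7, Δ3=-3
row 1: diag=4, rhs=-42; c'=1/4, d'=-21/2
row 2: denom=4−1·1/4=15/4; d'=(66−1·-21/2)/(15/4)=102/5
row 3: denom=4−1·4/15=56/15; d'=(-60−1·102/5)/(56/15)=-603/28
back: M3=-603/28
back: M2=102/5−4/15·-603/28=183/7
back: M1=-21/2−1/4·183/7=-477/28
M: M0=0, M1=-477/28, M2=183/7, M3=-603/28, M4=0
seg 0: a=-3, c=M0/2=0, d=(M1−M0)/(6·1)=-159/56, b=Δ0−h0·(2M0+M1)/6=327/56
seg 1: a=0, c=M1/2=-477/56, d=(M2−M1)/(6·1)=403/56, b=Δ1−h1·(2M1+M2)/6=-75/28
seg 2: a=-4, c=M2/2=183/14, d=(M3−M2)/(6·1)=-445/56, b=Δ2−h2·(2M2+M3)/6=15/8
seg 3: a=3, c=M3/2=-603/56, d=(M4−M3)/(6·1)=201/56, b=Δ3−h3·(2M3+M4)/6=117/28
t_q=3/4 → seg 0, τ=3/4; S=-3+327/56·τ+0·τ²+-159/56·τ³=93/512

  seg 0: a=-3 b=327/56 c=0 d=-159/56
  seg 1: a=0 b=-75/28 c=-477/56 d=403/56
  seg 2: a=-4 b=15/8 c=183/14 d=-445/56
  seg 3: a=3 b=117/28 c=-603/56 d=201/56
S(3/4) = 93/512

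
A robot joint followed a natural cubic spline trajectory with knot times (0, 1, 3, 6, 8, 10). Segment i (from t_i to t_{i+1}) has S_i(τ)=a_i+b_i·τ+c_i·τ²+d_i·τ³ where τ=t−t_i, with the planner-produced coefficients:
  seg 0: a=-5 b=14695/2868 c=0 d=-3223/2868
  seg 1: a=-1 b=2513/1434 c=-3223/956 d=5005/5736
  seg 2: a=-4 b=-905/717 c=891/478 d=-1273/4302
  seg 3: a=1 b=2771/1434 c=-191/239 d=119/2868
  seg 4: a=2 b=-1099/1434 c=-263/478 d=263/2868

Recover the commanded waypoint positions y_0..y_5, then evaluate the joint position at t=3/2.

y_0=-5 y_1=-1 y_2=-4 y_3=1 y_4=2 y_5=-1
S(3/2) = -13117/15296

y_0 = S_0(0) = a_0 = -5
y_1 = S_1(0) = a_1 = -1
y_2 = S_2(0) = a_2 = -4
y_3 = S_3(0) = a_3 = 1
y_4 = S_4(0) = a_4 = 2
y_5 = S_4(2) = -1
t_q=3/2 is in segment 1 (τ=1/2); S_1(τ)=-13117/15296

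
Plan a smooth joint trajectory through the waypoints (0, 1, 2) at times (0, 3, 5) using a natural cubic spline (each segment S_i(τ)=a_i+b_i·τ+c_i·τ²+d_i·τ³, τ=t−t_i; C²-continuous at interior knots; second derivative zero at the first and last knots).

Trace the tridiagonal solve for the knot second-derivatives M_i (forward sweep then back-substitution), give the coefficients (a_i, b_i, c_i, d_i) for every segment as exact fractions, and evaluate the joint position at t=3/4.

Δ: Δ0=1/3, Δ1=1/2
row 1: diag=10, rhs=1; c'=1/5, d'=1/10
back: M1=1/10
M: M0=0, M1=1/10, M2=0
seg 0: a=0, c=M0/2=0, d=(M1−M0)/(6·3)=1/180, b=Δ0−h0·(2M0+M1)/6=17/60
seg 1: a=1, c=M1/2=1/20, d=(M2−M1)/(6·2)=-1/120, b=Δ1−h1·(2M1+M2)/6=13/30
t_q=3/4 → seg 0, τ=3/4; S=0+17/60·τ+0·τ²+1/180·τ³=55/256

  seg 0: a=0 b=17/60 c=0 d=1/180
  seg 1: a=1 b=13/30 c=1/20 d=-1/120
S(3/4) = 55/256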